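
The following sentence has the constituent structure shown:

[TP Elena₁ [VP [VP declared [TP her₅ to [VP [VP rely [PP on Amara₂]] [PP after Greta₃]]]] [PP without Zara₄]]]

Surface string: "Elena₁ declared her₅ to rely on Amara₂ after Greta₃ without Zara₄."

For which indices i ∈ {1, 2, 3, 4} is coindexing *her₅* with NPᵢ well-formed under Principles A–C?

{4}

*her* is a pronoun, so Principle B applies: it must be free in its binding domain.
Binding domain of *her₅*: the matrix TP, whose subject is Elena₁.
*Elena₁* c-commands the pronoun within its binding domain → coindexation would violate Principle B.
*Amara₂*: the pronoun c-commands this R-expression → coindexation would violate Principle C on *Amara₂*.
*Greta₃*: the pronoun c-commands this R-expression → coindexation would violate Principle C on *Greta₃*.
*Zara₄* and the pronoun do not c-command one another → neither Principle B nor Principle C is at stake; coindexation permitted.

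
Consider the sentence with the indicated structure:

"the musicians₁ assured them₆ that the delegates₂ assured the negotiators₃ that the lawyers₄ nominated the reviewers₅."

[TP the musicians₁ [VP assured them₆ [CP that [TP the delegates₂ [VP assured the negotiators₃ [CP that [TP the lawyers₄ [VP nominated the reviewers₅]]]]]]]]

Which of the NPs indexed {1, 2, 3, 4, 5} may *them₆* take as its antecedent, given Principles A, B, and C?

none

*them* is a pronoun, so Principle B applies: it must be free in its binding domain.
Binding domain of *them₆*: the matrix TP, whose subject is the musicians₁.
*the musicians₁* c-commands the pronoun within its binding domain → coindexation would violate Principle B.
*the delegates₂*: the pronoun c-commands this R-expression → coindexation would violate Principle C on *the delegates₂*.
*the negotiators₃*: the pronoun c-commands this R-expression → coindexation would violate Principle C on *the negotiators₃*.
*the lawyers₄*: the pronoun c-commands this R-expression → coindexation would violate Principle C on *the lawyers₄*.
*the reviewers₅*: the pronoun c-commands this R-expression → coindexation would violate Principle C on *the reviewers₅*.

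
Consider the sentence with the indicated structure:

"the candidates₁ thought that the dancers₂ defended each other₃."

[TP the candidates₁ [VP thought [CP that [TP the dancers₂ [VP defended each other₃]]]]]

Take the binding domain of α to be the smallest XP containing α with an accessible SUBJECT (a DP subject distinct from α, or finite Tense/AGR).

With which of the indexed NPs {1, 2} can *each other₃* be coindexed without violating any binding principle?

*each other* is an anaphor, so Principle A applies: it must be bound in its binding domain.
Binding domain of *each other₃*: the embedded TP, whose subject is the dancers₂.
*the candidates₁* c-commands the anaphor but is outside its binding domain → cannot satisfy Principle A.
*the dancers₂* c-commands the anaphor within its binding domain → licit binder.

{2}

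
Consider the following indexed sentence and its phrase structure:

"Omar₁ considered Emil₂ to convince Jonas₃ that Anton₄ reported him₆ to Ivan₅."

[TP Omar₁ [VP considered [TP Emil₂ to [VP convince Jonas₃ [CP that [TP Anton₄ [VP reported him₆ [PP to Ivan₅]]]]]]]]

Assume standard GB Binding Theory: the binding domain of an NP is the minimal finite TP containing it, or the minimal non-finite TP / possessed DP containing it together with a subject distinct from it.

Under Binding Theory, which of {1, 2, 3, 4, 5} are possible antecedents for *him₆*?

*him* is a pronoun, so Principle B applies: it must be free in its binding domain.
Binding domain of *him₆*: the embedded TP, whose subject is Anton₄.
*Omar₁* c-commands the pronoun but from outside its binding domain, and is not c-commanded by it → coindexation permitted.
*Emil₂* c-commands the pronoun but from outside its binding domain, and is not c-commanded by it → coindexation permitted.
*Jonas₃* c-commands the pronoun but from outside its binding domain, and is not c-commanded by it → coindexation permitted.
*Anton₄* c-commands the pronoun within its binding domain → coindexation would violate Principle B.
*Ivan₅*: the pronoun c-commands this R-expression → coindexation would violate Principle C on *Ivan₅*.

{1, 2, 3}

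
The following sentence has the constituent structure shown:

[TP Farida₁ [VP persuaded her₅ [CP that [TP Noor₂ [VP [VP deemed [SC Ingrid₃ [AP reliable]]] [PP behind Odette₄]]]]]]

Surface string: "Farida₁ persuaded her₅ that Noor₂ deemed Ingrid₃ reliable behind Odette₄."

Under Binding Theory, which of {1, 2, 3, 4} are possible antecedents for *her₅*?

*her* is a pronoun, so Principle B applies: it must be free in its binding domain.
Binding domain of *her₅*: the matrix TP, whose subject is Farida₁.
*Farida₁* c-commands the pronoun within its binding domain → coindexation would violate Principle B.
*Noor₂*: the pronoun c-commands this R-expression → coindexation would violate Principle C on *Noor₂*.
*Ingrid₃*: the pronoun c-commands this R-expression → coindexation would violate Principle C on *Ingrid₃*.
*Odette₄*: the pronoun c-commands this R-expression → coindexation would violate Principle C on *Odette₄*.

none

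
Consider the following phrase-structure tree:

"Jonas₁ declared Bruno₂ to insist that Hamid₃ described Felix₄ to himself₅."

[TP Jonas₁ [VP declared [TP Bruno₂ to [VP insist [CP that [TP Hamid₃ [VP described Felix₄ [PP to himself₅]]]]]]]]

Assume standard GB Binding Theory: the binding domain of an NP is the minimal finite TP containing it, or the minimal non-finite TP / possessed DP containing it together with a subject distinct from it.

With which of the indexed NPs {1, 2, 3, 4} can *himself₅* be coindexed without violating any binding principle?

*himself* is an anaphor, so Principle A applies: it must be bound in its binding domain.
Binding domain of *himself₅*: the embedded TP, whose subject is Hamid₃.
*Jonas₁* c-commands the anaphor but is outside its binding domain → cannot satisfy Principle A.
*Bruno₂* c-commands the anaphor but is outside its binding domain → cannot satisfy Principle A.
*Hamid₃* c-commands the anaphor within its binding domain → licit binder.
*Felix₄* c-commands the anaphor within its binding domain → licit binder.

{3, 4}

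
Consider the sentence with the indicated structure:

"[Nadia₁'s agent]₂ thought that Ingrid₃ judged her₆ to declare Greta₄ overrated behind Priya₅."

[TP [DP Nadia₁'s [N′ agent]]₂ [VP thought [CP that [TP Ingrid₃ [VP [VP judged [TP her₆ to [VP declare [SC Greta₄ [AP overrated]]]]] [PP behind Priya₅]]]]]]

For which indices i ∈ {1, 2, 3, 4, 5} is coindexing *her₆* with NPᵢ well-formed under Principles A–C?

*her* is a pronoun, so Principle B applies: it must be free in its binding domain.
Binding domain of *her₆*: the embedded TP, whose subject is Ingrid₃.
*Nadia₁* and the pronoun do not c-command one another → neither Principle B nor Principle C is at stake; coindexation permitted.
*[Nadia₁'s agent]₂* c-commands the pronoun but from outside its binding domain, and is not c-commanded by it → coindexation permitted.
*Ingrid₃* c-commands the pronoun within its binding domain → coindexation would violate Principle B.
*Greta₄*: the pronoun c-commands this R-expression → coindexation would violate Principle C on *Greta₄*.
*Priya₅* and the pronoun do not c-command one another → neither Principle B nor Principle C is at stake; coindexation permitted.

{1, 2, 5}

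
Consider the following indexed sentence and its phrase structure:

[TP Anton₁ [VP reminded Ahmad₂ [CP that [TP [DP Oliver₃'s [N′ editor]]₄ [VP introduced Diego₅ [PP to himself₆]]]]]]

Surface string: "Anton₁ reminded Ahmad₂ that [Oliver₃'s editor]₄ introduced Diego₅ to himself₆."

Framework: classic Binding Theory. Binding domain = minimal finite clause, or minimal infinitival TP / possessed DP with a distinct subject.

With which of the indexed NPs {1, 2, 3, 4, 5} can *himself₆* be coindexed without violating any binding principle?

{4, 5}

*himself* is an anaphor, so Principle A applies: it must be bound in its binding domain.
Binding domain of *himself₆*: the embedded TP, whose subject is [Oliver₃'s editor]₄.
*Anton₁* c-commands the anaphor but is outside its binding domain → cannot satisfy Principle A.
*Ahmad₂* c-commands the anaphor but is outside its binding domain → cannot satisfy Principle A.
*Oliver₃* does not c-command the anaphor → cannot bind it.
*[Oliver₃'s editor]₄* c-commands the anaphor within its binding domain → licit binder.
*Diego₅* c-commands the anaphor within its binding domain → licit binder.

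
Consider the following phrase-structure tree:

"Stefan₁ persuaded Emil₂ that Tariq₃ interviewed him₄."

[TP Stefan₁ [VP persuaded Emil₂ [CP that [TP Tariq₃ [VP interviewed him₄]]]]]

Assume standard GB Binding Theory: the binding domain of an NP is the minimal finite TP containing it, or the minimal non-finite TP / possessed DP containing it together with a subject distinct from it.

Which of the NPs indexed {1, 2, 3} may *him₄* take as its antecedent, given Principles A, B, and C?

{1, 2}

*him* is a pronoun, so Principle B applies: it must be free in its binding domain.
Binding domain of *him₄*: the embedded TP, whose subject is Tariq₃.
*Stefan₁* c-commands the pronoun but from outside its binding domain, and is not c-commanded by it → coindexation permitted.
*Emil₂* c-commands the pronoun but from outside its binding domain, and is not c-commanded by it → coindexation permitted.
*Tariq₃* c-commands the pronoun within its binding domain → coindexation would violate Principle B.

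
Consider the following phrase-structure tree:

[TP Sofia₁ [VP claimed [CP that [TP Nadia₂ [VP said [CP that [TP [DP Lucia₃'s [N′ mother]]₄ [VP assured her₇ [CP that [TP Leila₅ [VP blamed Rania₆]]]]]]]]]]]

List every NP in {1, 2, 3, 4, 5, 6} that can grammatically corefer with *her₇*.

*her* is a pronoun, so Principle B applies: it must be free in its binding domain.
Binding domain of *her₇*: the embedded TP, whose subject is [Lucia₃'s mother]₄.
*Sofia₁* c-commands the pronoun but from outside its binding domain, and is not c-commanded by it → coindexation permitted.
*Nadia₂* c-commands the pronoun but from outside its binding domain, and is not c-commanded by it → coindexation permitted.
*Lucia₃* and the pronoun do not c-command one another → neither Principle B nor Principle C is at stake; coindexation permitted.
*[Lucia₃'s mother]₄* c-commands the pronoun within its binding domain → coindexation would violate Principle B.
*Leila₅*: the pronoun c-commands this R-expression → coindexation would violate Principle C on *Leila₅*.
*Rania₆*: the pronoun c-commands this R-expression → coindexation would violate Principle C on *Rania₆*.

{1, 2, 3}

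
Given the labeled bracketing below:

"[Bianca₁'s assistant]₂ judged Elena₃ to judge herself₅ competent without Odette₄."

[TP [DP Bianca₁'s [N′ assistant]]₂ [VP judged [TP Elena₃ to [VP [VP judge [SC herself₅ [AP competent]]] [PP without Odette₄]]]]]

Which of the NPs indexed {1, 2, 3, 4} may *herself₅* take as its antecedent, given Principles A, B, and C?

*herself* is an anaphor, so Principle A applies: it must be bound in its binding domain.
Binding domain of *herself₅*: the embedded TP, whose subject is Elena₃.
*Bianca₁* does not c-command the anaphor → cannot bind it.
*[Bianca₁'s assistant]₂* c-commands the anaphor but is outside its binding domain → cannot satisfy Principle A.
*Elena₃* c-commands the anaphor within its binding domain → licit binder.
*Odette₄* does not c-command the anaphor → cannot bind it.

{3}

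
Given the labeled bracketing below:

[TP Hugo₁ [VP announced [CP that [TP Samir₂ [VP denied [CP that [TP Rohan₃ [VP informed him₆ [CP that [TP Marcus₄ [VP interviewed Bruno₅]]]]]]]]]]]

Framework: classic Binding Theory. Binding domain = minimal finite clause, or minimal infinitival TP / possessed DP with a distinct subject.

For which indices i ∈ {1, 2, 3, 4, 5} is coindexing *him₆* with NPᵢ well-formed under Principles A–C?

*him* is a pronoun, so Principle B applies: it must be free in its binding domain.
Binding domain of *him₆*: the embedded TP, whose subject is Rohan₃.
*Hugo₁* c-commands the pronoun but from outside its binding domain, and is not c-commanded by it → coindexation permitted.
*Samir₂* c-commands the pronoun but from outside its binding domain, and is not c-commanded by it → coindexation permitted.
*Rohan₃* c-commands the pronoun within its binding domain → coindexation would violate Principle B.
*Marcus₄*: the pronoun c-commands this R-expression → coindexation would violate Principle C on *Marcus₄*.
*Bruno₅*: the pronoun c-commands this R-expression → coindexation would violate Principle C on *Bruno₅*.

{1, 2}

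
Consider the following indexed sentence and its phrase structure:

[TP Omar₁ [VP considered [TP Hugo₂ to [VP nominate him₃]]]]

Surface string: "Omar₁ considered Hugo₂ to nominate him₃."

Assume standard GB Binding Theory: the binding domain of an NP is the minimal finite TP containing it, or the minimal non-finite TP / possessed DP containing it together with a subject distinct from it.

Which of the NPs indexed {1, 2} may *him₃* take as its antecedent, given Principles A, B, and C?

*him* is a pronoun, so Principle B applies: it must be free in its binding domain.
Binding domain of *him₃*: the embedded TP, whose subject is Hugo₂.
*Omar₁* c-commands the pronoun but from outside its binding domain, and is not c-commanded by it → coindexation permitted.
*Hugo₂* c-commands the pronoun within its binding domain → coindexation would violate Principle B.

{1}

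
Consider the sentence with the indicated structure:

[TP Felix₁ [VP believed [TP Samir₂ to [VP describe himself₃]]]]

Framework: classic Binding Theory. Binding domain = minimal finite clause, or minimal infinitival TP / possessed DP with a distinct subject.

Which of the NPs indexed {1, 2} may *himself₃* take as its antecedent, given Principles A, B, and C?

{2}

*himself* is an anaphor, so Principle A applies: it must be bound in its binding domain.
Binding domain of *himself₃*: the embedded TP, whose subject is Samir₂.
*Felix₁* c-commands the anaphor but is outside its binding domain → cannot satisfy Principle A.
*Samir₂* c-commands the anaphor within its binding domain → licit binder.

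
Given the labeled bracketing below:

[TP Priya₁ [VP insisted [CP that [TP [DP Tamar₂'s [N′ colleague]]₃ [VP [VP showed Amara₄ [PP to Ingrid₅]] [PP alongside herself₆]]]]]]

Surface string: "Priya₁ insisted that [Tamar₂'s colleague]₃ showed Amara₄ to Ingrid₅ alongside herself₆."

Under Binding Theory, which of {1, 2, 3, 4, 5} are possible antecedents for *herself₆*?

*herself* is an anaphor, so Principle A applies: it must be bound in its binding domain.
Binding domain of *herself₆*: the embedded TP, whose subject is [Tamar₂'s colleague]₃.
*Priya₁* c-commands the anaphor but is outside its binding domain → cannot satisfy Principle A.
*Tamar₂* does not c-command the anaphor → cannot bind it.
*[Tamar₂'s colleague]₃* c-commands the anaphor within its binding domain → licit binder.
*Amara₄* does not c-command the anaphor → cannot bind it.
*Ingrid₅* does not c-command the anaphor → cannot bind it.

{3}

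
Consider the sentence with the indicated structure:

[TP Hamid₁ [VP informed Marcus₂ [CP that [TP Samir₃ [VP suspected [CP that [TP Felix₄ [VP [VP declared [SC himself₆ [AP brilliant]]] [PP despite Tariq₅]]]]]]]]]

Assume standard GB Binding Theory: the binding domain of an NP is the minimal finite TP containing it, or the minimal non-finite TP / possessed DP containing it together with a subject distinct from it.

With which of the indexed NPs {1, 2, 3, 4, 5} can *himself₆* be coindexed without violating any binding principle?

*himself* is an anaphor, so Principle A applies: it must be bound in its binding domain.
Binding domain of *himself₆*: the embedded TP, whose subject is Felix₄.
*Hamid₁* c-commands the anaphor but is outside its binding domain → cannot satisfy Principle A.
*Marcus₂* c-commands the anaphor but is outside its binding domain → cannot satisfy Principle A.
*Samir₃* c-commands the anaphor but is outside its binding domain → cannot satisfy Principle A.
*Felix₄* c-commands the anaphor within its binding domain → licit binder.
*Tariq₅* does not c-command the anaphor → cannot bind it.

{4}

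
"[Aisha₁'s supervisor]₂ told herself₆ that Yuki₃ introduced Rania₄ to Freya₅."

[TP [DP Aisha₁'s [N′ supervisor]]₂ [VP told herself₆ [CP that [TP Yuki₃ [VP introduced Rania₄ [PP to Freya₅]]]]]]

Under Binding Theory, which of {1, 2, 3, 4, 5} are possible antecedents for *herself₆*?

{2}

*herself* is an anaphor, so Principle A applies: it must be bound in its binding domain.
Binding domain of *herself₆*: the matrix TP, whose subject is [Aisha₁'s supervisor]₂.
*Aisha₁* does not c-command the anaphor → cannot bind it.
*[Aisha₁'s supervisor]₂* c-commands the anaphor within its binding domain → licit binder.
*Yuki₃* does not c-command the anaphor → cannot bind it.
*Rania₄* does not c-command the anaphor → cannot bind it.
*Freya₅* does not c-command the anaphor → cannot bind it.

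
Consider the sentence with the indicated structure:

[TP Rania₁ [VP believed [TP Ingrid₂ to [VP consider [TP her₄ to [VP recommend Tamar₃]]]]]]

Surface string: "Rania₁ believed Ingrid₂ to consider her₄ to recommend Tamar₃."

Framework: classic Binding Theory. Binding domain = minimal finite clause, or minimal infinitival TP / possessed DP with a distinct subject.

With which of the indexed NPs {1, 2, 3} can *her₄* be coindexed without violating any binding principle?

*her* is a pronoun, so Principle B applies: it must be free in its binding domain.
Binding domain of *her₄*: the embedded TP, whose subject is Ingrid₂.
*Rania₁* c-commands the pronoun but from outside its binding domain, and is not c-commanded by it → coindexation permitted.
*Ingrid₂* c-commands the pronoun within its binding domain → coindexation would violate Principle B.
*Tamar₃*: the pronoun c-commands this R-expression → coindexation would violate Principle C on *Tamar₃*.

{1}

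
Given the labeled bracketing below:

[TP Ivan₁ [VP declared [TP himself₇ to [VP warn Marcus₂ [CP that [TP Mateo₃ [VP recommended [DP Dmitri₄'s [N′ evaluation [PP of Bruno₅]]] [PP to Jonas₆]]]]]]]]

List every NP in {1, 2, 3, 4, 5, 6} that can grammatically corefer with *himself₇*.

{1}

*himself* is an anaphor, so Principle A applies: it must be bound in its binding domain.
Binding domain of *himself₇*: the matrix TP, whose subject is Ivan₁.
*Ivan₁* c-commands the anaphor within its binding domain → licit binder.
*Marcus₂* does not c-command the anaphor → cannot bind it.
*Mateo₃* does not c-command the anaphor → cannot bind it.
*Dmitri₄* does not c-command the anaphor → cannot bind it.
*Bruno₅* does not c-command the anaphor → cannot bind it.
*Jonas₆* does not c-command the anaphor → cannot bind it.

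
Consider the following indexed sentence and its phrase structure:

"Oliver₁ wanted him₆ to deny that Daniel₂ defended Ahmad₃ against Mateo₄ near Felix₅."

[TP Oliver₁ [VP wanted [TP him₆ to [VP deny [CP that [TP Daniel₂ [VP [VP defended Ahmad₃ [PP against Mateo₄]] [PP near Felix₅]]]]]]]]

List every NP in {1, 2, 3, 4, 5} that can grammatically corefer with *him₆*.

none

*him* is a pronoun, so Principle B applies: it must be free in its binding domain.
Binding domain of *him₆*: the matrix TP, whose subject is Oliver₁.
*Oliver₁* c-commands the pronoun within its binding domain → coindexation would violate Principle B.
*Daniel₂*: the pronoun c-commands this R-expression → coindexation would violate Principle C on *Daniel₂*.
*Ahmad₃*: the pronoun c-commands this R-expression → coindexation would violate Principle C on *Ahmad₃*.
*Mateo₄*: the pronoun c-commands this R-expression → coindexation would violate Principle C on *Mateo₄*.
*Felix₅*: the pronoun c-commands this R-expression → coindexation would violate Principle C on *Felix₅*.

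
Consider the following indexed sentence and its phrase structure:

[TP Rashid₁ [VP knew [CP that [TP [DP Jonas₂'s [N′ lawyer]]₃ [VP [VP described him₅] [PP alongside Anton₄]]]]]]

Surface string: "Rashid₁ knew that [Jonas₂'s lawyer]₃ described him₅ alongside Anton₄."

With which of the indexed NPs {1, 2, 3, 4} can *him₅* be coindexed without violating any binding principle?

*him* is a pronoun, so Principle B applies: it must be free in its binding domain.
Binding domain of *him₅*: the embedded TP, whose subject is [Jonas₂'s lawyer]₃.
*Rashid₁* c-commands the pronoun but from outside its binding domain, and is not c-commanded by it → coindexation permitted.
*Jonas₂* and the pronoun do not c-command one another → neither Principle B nor Principle C is at stake; coindexation permitted.
*[Jonas₂'s lawyer]₃* c-commands the pronoun within its binding domain → coindexation would violate Principle B.
*Anton₄* and the pronoun do not c-command one another → neither Principle B nor Principle C is at stake; coindexation permitted.

{1, 2, 4}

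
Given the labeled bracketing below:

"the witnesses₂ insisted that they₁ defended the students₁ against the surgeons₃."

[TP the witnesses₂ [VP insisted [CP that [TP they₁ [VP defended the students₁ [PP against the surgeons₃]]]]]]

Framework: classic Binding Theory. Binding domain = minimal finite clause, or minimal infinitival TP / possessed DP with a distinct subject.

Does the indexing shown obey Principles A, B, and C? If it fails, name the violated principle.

The two coindexed NPs are *they₁* and *the students₁*.
*the students₁* is an R-expression. Principle C requires it to be free everywhere.
*they₁* c-commands it and carries the same index.
The R-expression is bound → Principle C violation.

Principle C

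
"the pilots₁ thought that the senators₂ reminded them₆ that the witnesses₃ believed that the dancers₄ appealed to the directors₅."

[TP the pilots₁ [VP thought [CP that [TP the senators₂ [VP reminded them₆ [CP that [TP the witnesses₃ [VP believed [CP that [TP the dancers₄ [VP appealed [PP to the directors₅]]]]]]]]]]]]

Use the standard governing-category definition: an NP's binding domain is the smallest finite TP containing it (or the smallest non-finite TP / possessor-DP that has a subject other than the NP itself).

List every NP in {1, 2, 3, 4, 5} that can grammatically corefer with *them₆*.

*them* is a pronoun, so Principle B applies: it must be free in its binding domain.
Binding domain of *them₆*: the embedded TP, whose subject is the senators₂.
*the pilots₁* c-commands the pronoun but from outside its binding domain, and is not c-commanded by it → coindexation permitted.
*the senators₂* c-commands the pronoun within its binding domain → coindexation would violate Principle B.
*the witnesses₃*: the pronoun c-commands this R-expression → coindexation would violate Principle C on *the witnesses₃*.
*the dancers₄*: the pronoun c-commands this R-expression → coindexation would violate Principle C on *the dancers₄*.
*the directors₅*: the pronoun c-commands this R-expression → coindexation would violate Principle C on *the directors₅*.

{1}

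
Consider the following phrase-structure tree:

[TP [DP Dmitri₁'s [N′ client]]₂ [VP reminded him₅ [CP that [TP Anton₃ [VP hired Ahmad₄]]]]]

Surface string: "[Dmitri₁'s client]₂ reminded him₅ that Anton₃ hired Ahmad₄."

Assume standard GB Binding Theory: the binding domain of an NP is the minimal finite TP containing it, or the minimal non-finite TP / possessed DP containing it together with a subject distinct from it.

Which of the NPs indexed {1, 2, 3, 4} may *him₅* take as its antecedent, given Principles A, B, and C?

{1}

*him* is a pronoun, so Principle B applies: it must be free in its binding domain.
Binding domain of *him₅*: the matrix TP, whose subject is [Dmitri₁'s client]₂.
*Dmitri₁* and the pronoun do not c-command one another → neither Principle B nor Principle C is at stake; coindexation permitted.
*[Dmitri₁'s client]₂* c-commands the pronoun within its binding domain → coindexation would violate Principle B.
*Anton₃*: the pronoun c-commands this R-expression → coindexation would violate Principle C on *Anton₃*.
*Ahmad₄*: the pronoun c-commands this R-expression → coindexation would violate Principle C on *Ahmad₄*.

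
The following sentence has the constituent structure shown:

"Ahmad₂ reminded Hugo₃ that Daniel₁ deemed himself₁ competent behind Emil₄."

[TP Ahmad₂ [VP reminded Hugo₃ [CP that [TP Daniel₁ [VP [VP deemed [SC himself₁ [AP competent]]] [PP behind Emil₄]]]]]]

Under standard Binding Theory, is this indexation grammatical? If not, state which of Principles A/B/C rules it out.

grammatical

The two coindexed NPs are *Daniel₁* and *himself₁*.
*himself₁* is an anaphor; its binding domain is the embedded TP, whose subject is Daniel₁. *Daniel₁* c-commands it within that domain and shares its index, so Principle A is satisfied.
*Daniel₁* is an R-expression; *himself₁* does not c-command it, and no other NP shares its index, so Principle C is satisfied.
All principles are respected.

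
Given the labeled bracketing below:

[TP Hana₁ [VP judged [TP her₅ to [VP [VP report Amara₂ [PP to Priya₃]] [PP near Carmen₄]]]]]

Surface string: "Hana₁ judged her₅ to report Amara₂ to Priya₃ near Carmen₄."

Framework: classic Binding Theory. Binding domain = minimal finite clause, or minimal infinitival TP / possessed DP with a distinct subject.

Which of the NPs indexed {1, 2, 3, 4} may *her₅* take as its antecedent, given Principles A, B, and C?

none

*her* is a pronoun, so Principle B applies: it must be free in its binding domain.
Binding domain of *her₅*: the matrix TP, whose subject is Hana₁.
*Hana₁* c-commands the pronoun within its binding domain → coindexation would violate Principle B.
*Amara₂*: the pronoun c-commands this R-expression → coindexation would violate Principle C on *Amara₂*.
*Priya₃*: the pronoun c-commands this R-expression → coindexation would violate Principle C on *Priya₃*.
*Carmen₄*: the pronoun c-commands this R-expression → coindexation would violate Principle C on *Carmen₄*.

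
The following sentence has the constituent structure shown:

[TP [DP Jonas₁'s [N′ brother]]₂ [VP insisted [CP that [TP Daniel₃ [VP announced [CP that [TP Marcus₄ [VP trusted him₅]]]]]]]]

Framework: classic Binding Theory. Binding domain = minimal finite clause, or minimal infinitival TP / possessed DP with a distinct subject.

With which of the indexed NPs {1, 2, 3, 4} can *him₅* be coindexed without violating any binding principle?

*him* is a pronoun, so Principle B applies: it must be free in its binding domain.
Binding domain of *him₅*: the embedded TP, whose subject is Marcus₄.
*Jonas₁* and the pronoun do not c-command one another → neither Principle B nor Principle C is at stake; coindexation permitted.
*[Jonas₁'s brother]₂* c-commands the pronoun but from outside its binding domain, and is not c-commanded by it → coindexation permitted.
*Daniel₃* c-commands the pronoun but from outside its binding domain, and is not c-commanded by it → coindexation permitted.
*Marcus₄* c-commands the pronoun within its binding domain → coindexation would violate Principle B.

{1, 2, 3}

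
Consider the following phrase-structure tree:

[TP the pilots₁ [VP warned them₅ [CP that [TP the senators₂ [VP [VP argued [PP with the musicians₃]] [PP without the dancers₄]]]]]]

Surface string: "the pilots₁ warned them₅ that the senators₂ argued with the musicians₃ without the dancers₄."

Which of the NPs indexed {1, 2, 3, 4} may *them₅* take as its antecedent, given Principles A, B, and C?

*them* is a pronoun, so Principle B applies: it must be free in its binding domain.
Binding domain of *them₅*: the matrix TP, whose subject is the pilots₁.
*the pilots₁* c-commands the pronoun within its binding domain → coindexation would violate Principle B.
*the senators₂*: the pronoun c-commands this R-expression → coindexation would violate Principle C on *the senators₂*.
*the musicians₃*: the pronoun c-commands this R-expression → coindexation would violate Principle C on *the musicians₃*.
*the dancers₄*: the pronoun c-commands this R-expression → coindexation would violate Principle C on *the dancers₄*.

none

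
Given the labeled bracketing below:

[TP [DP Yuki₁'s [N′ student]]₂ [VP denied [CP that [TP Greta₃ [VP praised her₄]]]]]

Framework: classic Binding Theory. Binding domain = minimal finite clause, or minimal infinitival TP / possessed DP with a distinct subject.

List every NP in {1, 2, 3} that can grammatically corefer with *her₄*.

{1, 2}

*her* is a pronoun, so Principle B applies: it must be free in its binding domain.
Binding domain of *her₄*: the embedded TP, whose subject is Greta₃.
*Yuki₁* and the pronoun do not c-command one another → neither Principle B nor Principle C is at stake; coindexation permitted.
*[Yuki₁'s student]₂* c-commands the pronoun but from outside its binding domain, and is not c-commanded by it → coindexation permitted.
*Greta₃* c-commands the pronoun within its binding domain → coindexation would violate Principle B.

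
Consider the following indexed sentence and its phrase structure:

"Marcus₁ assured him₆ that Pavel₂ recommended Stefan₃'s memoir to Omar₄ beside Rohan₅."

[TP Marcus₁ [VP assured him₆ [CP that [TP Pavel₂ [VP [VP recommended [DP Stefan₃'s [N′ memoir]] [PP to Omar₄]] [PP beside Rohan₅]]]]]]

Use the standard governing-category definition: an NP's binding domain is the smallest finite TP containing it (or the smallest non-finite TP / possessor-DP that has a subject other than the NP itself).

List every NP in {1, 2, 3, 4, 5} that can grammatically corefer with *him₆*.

*him* is a pronoun, so Principle B applies: it must be free in its binding domain.
Binding domain of *him₆*: the matrix TP, whose subject is Marcus₁.
*Marcus₁* c-commands the pronoun within its binding domain → coindexation would violate Principle B.
*Pavel₂*: the pronoun c-commands this R-expression → coindexation would violate Principle C on *Pavel₂*.
*Stefan₃*: the pronoun c-commands this R-expression → coindexation would violate Principle C on *Stefan₃*.
*Omar₄*: the pronoun c-commands this R-expression → coindexation would violate Principle C on *Omar₄*.
*Rohan₅*: the pronoun c-commands this R-expression → coindexation would violate Principle C on *Rohan₅*.

none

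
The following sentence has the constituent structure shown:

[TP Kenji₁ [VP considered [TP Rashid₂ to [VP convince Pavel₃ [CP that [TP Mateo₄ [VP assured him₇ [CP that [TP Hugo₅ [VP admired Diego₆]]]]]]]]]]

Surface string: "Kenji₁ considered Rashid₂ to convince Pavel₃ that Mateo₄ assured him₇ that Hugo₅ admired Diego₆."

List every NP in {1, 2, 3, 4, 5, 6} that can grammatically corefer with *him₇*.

{1, 2, 3}

*him* is a pronoun, so Principle B applies: it must be free in its binding domain.
Binding domain of *him₇*: the embedded TP, whose subject is Mateo₄.
*Kenji₁* c-commands the pronoun but from outside its binding domain, and is not c-commanded by it → coindexation permitted.
*Rashid₂* c-commands the pronoun but from outside its binding domain, and is not c-commanded by it → coindexation permitted.
*Pavel₃* c-commands the pronoun but from outside its binding domain, and is not c-commanded by it → coindexation permitted.
*Mateo₄* c-commands the pronoun within its binding domain → coindexation would violate Principle B.
*Hugo₅*: the pronoun c-commands this R-expression → coindexation would violate Principle C on *Hugo₅*.
*Diego₆*: the pronoun c-commands this R-expression → coindexation would violate Principle C on *Diego₆*.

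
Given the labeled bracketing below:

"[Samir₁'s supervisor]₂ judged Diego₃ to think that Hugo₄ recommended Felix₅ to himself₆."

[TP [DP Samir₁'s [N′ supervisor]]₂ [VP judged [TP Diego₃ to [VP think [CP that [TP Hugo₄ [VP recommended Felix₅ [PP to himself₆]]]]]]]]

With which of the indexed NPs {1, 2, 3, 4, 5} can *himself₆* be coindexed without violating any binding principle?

*himself* is an anaphor, so Principle A applies: it must be bound in its binding domain.
Binding domain of *himself₆*: the embedded TP, whose subject is Hugo₄.
*Samir₁* does not c-command the anaphor → cannot bind it.
*[Samir₁'s supervisor]₂* c-commands the anaphor but is outside its binding domain → cannot satisfy Principle A.
*Diego₃* c-commands the anaphor but is outside its binding domain → cannot satisfy Principle A.
*Hugo₄* c-commands the anaphor within its binding domain → licit binder.
*Felix₅* c-commands the anaphor within its binding domain → licit binder.

{4, 5}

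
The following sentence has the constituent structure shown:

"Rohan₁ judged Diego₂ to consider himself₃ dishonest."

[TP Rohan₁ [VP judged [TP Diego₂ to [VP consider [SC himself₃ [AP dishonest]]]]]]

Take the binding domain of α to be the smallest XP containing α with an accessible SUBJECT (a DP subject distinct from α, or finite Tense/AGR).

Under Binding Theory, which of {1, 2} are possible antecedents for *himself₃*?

{2}

*himself* is an anaphor, so Principle A applies: it must be bound in its binding domain.
Binding domain of *himself₃*: the embedded TP, whose subject is Diego₂.
*Rohan₁* c-commands the anaphor but is outside its binding domain → cannot satisfy Principle A.
*Diego₂* c-commands the anaphor within its binding domain → licit binder.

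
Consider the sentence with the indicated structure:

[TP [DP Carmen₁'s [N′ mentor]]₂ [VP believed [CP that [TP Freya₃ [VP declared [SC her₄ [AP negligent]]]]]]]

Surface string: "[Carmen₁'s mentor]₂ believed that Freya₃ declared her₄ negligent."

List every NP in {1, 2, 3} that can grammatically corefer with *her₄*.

*her* is a pronoun, so Principle B applies: it must be free in its binding domain.
Binding domain of *her₄*: the embedded TP, whose subject is Freya₃.
*Carmen₁* and the pronoun do not c-command one another → neither Principle B nor Principle C is at stake; coindexation permitted.
*[Carmen₁'s mentor]₂* c-commands the pronoun but from outside its binding domain, and is not c-commanded by it → coindexation permitted.
*Freya₃* c-commands the pronoun within its binding domain → coindexation would violate Principle B.

{1, 2}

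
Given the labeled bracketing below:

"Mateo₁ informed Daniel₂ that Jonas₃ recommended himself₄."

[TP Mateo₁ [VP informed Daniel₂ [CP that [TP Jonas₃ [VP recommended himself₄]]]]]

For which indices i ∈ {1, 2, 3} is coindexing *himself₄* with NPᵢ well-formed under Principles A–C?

{3}

*himself* is an anaphor, so Principle A applies: it must be bound in its binding domain.
Binding domain of *himself₄*: the embedded TP, whose subject is Jonas₃.
*Mateo₁* c-commands the anaphor but is outside its binding domain → cannot satisfy Principle A.
*Daniel₂* c-commands the anaphor but is outside its binding domain → cannot satisfy Principle A.
*Jonas₃* c-commands the anaphor within its binding domain → licit binder.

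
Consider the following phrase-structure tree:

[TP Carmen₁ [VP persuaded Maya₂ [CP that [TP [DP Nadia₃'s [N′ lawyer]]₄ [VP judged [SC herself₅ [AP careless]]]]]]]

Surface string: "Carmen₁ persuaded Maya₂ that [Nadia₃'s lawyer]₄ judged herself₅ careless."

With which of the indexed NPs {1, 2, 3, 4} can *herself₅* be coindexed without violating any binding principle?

{4}

*herself* is an anaphor, so Principle A applies: it must be bound in its binding domain.
Binding domain of *herself₅*: the embedded TP, whose subject is [Nadia₃'s lawyer]₄.
*Carmen₁* c-commands the anaphor but is outside its binding domain → cannot satisfy Principle A.
*Maya₂* c-commands the anaphor but is outside its binding domain → cannot satisfy Principle A.
*Nadia₃* does not c-command the anaphor → cannot bind it.
*[Nadia₃'s lawyer]₄* c-commands the anaphor within its binding domain → licit binder.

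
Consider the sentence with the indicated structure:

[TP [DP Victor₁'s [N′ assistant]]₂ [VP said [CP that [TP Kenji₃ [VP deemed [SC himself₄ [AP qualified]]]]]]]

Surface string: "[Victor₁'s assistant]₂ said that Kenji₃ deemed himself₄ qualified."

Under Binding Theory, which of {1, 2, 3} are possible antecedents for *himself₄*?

{3}

*himself* is an anaphor, so Principle A applies: it must be bound in its binding domain.
Binding domain of *himself₄*: the embedded TP, whose subject is Kenji₃.
*Victor₁* does not c-command the anaphor → cannot bind it.
*[Victor₁'s assistant]₂* c-commands the anaphor but is outside its binding domain → cannot satisfy Principle A.
*Kenji₃* c-commands the anaphor within its binding domain → licit binder.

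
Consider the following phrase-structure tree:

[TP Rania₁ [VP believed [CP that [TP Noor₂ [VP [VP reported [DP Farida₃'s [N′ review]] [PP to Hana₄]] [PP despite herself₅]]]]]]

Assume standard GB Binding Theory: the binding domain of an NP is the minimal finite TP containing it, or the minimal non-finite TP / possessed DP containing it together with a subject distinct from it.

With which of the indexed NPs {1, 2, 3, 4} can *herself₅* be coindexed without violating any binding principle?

{2}

*herself* is an anaphor, so Principle A applies: it must be bound in its binding domain.
Binding domain of *herself₅*: the embedded TP, whose subject is Noor₂.
*Rania₁* c-commands the anaphor but is outside its binding domain → cannot satisfy Principle A.
*Noor₂* c-commands the anaphor within its binding domain → licit binder.
*Farida₃* does not c-command the anaphor → cannot bind it.
*Hana₄* does not c-command the anaphor → cannot bind it.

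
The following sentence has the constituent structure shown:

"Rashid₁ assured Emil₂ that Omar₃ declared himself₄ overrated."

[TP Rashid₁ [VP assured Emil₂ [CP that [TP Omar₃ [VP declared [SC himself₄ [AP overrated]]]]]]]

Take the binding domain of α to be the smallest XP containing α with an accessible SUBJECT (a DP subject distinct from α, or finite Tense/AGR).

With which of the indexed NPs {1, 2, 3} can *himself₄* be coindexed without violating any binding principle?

*himself* is an anaphor, so Principle A applies: it must be bound in its binding domain.
Binding domain of *himself₄*: the embedded TP, whose subject is Omar₃.
*Rashid₁* c-commands the anaphor but is outside its binding domain → cannot satisfy Principle A.
*Emil₂* c-commands the anaphor but is outside its binding domain → cannot satisfy Principle A.
*Omar₃* c-commands the anaphor within its binding domain → licit binder.

{3}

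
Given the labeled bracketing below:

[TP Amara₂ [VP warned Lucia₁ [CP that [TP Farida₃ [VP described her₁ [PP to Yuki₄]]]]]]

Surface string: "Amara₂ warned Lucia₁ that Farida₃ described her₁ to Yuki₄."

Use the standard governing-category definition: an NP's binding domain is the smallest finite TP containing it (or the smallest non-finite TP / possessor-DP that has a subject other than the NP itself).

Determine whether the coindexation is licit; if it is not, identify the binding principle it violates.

The two coindexed NPs are *Lucia₁* and *her₁*.
*her₁* is a pronoun; its binding domain is the embedded TP, whose subject is Farida₃. Within that domain it is c-commanded only by *Farida₃*, which carries a different index — the pronoun is free locally, so Principle B holds.
*Lucia₁* is an R-expression; *her₁* does not c-command it, and no other NP shares its index, so Principle C is satisfied.
All principles are respected.

grammatical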